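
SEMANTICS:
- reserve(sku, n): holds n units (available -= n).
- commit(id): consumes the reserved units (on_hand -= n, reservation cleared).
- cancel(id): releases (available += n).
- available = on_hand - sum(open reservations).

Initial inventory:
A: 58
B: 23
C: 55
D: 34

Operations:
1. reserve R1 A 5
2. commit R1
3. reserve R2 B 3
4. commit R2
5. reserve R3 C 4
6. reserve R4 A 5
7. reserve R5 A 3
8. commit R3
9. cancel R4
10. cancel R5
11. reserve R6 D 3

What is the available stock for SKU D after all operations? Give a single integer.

Answer: 31

Derivation:
Step 1: reserve R1 A 5 -> on_hand[A=58 B=23 C=55 D=34] avail[A=53 B=23 C=55 D=34] open={R1}
Step 2: commit R1 -> on_hand[A=53 B=23 C=55 D=34] avail[A=53 B=23 C=55 D=34] open={}
Step 3: reserve R2 B 3 -> on_hand[A=53 B=23 C=55 D=34] avail[A=53 B=20 C=55 D=34] open={R2}
Step 4: commit R2 -> on_hand[A=53 B=20 C=55 D=34] avail[A=53 B=20 C=55 D=34] open={}
Step 5: reserve R3 C 4 -> on_hand[A=53 B=20 C=55 D=34] avail[A=53 B=20 C=51 D=34] open={R3}
Step 6: reserve R4 A 5 -> on_hand[A=53 B=20 C=55 D=34] avail[A=48 B=20 C=51 D=34] open={R3,R4}
Step 7: reserve R5 A 3 -> on_hand[A=53 B=20 C=55 D=34] avail[A=45 B=20 C=51 D=34] open={R3,R4,R5}
Step 8: commit R3 -> on_hand[A=53 B=20 C=51 D=34] avail[A=45 B=20 C=51 D=34] open={R4,R5}
Step 9: cancel R4 -> on_hand[A=53 B=20 C=51 D=34] avail[A=50 B=20 C=51 D=34] open={R5}
Step 10: cancel R5 -> on_hand[A=53 B=20 C=51 D=34] avail[A=53 B=20 C=51 D=34] open={}
Step 11: reserve R6 D 3 -> on_hand[A=53 B=20 C=51 D=34] avail[A=53 B=20 C=51 D=31] open={R6}
Final available[D] = 31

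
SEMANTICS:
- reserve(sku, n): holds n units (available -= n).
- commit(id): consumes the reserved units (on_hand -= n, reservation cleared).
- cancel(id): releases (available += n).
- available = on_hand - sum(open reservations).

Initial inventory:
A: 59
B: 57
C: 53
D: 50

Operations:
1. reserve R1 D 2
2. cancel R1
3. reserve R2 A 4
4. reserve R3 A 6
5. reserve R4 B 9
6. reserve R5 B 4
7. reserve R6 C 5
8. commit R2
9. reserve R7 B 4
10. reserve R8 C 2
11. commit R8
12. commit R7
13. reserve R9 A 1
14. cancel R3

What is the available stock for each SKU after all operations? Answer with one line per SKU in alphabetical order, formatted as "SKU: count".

Step 1: reserve R1 D 2 -> on_hand[A=59 B=57 C=53 D=50] avail[A=59 B=57 C=53 D=48] open={R1}
Step 2: cancel R1 -> on_hand[A=59 B=57 C=53 D=50] avail[A=59 B=57 C=53 D=50] open={}
Step 3: reserve R2 A 4 -> on_hand[A=59 B=57 C=53 D=50] avail[A=55 B=57 C=53 D=50] open={R2}
Step 4: reserve R3 A 6 -> on_hand[A=59 B=57 C=53 D=50] avail[A=49 B=57 C=53 D=50] open={R2,R3}
Step 5: reserve R4 B 9 -> on_hand[A=59 B=57 C=53 D=50] avail[A=49 B=48 C=53 D=50] open={R2,R3,R4}
Step 6: reserve R5 B 4 -> on_hand[A=59 B=57 C=53 D=50] avail[A=49 B=44 C=53 D=50] open={R2,R3,R4,R5}
Step 7: reserve R6 C 5 -> on_hand[A=59 B=57 C=53 D=50] avail[A=49 B=44 C=48 D=50] open={R2,R3,R4,R5,R6}
Step 8: commit R2 -> on_hand[A=55 B=57 C=53 D=50] avail[A=49 B=44 C=48 D=50] open={R3,R4,R5,R6}
Step 9: reserve R7 B 4 -> on_hand[A=55 B=57 C=53 D=50] avail[A=49 B=40 C=48 D=50] open={R3,R4,R5,R6,R7}
Step 10: reserve R8 C 2 -> on_hand[A=55 B=57 C=53 D=50] avail[A=49 B=40 C=46 D=50] open={R3,R4,R5,R6,R7,R8}
Step 11: commit R8 -> on_hand[A=55 B=57 C=51 D=50] avail[A=49 B=40 C=46 D=50] open={R3,R4,R5,R6,R7}
Step 12: commit R7 -> on_hand[A=55 B=53 C=51 D=50] avail[A=49 B=40 C=46 D=50] open={R3,R4,R5,R6}
Step 13: reserve R9 A 1 -> on_hand[A=55 B=53 C=51 D=50] avail[A=48 B=40 C=46 D=50] open={R3,R4,R5,R6,R9}
Step 14: cancel R3 -> on_hand[A=55 B=53 C=51 D=50] avail[A=54 B=40 C=46 D=50] open={R4,R5,R6,R9}

Answer: A: 54
B: 40
C: 46
D: 50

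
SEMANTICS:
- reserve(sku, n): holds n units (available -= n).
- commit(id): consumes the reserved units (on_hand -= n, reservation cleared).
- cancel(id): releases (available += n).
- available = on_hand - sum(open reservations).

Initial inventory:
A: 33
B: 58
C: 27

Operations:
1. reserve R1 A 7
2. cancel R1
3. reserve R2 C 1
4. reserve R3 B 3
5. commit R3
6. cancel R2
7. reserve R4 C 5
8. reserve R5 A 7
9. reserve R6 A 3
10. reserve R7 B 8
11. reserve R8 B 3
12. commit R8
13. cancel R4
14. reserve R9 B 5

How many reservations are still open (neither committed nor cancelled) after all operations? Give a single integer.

Answer: 4

Derivation:
Step 1: reserve R1 A 7 -> on_hand[A=33 B=58 C=27] avail[A=26 B=58 C=27] open={R1}
Step 2: cancel R1 -> on_hand[A=33 B=58 C=27] avail[A=33 B=58 C=27] open={}
Step 3: reserve R2 C 1 -> on_hand[A=33 B=58 C=27] avail[A=33 B=58 C=26] open={R2}
Step 4: reserve R3 B 3 -> on_hand[A=33 B=58 C=27] avail[A=33 B=55 C=26] open={R2,R3}
Step 5: commit R3 -> on_hand[A=33 B=55 C=27] avail[A=33 B=55 C=26] open={R2}
Step 6: cancel R2 -> on_hand[A=33 B=55 C=27] avail[A=33 B=55 C=27] open={}
Step 7: reserve R4 C 5 -> on_hand[A=33 B=55 C=27] avail[A=33 B=55 C=22] open={R4}
Step 8: reserve R5 A 7 -> on_hand[A=33 B=55 C=27] avail[A=26 B=55 C=22] open={R4,R5}
Step 9: reserve R6 A 3 -> on_hand[A=33 B=55 C=27] avail[A=23 B=55 C=22] open={R4,R5,R6}
Step 10: reserve R7 B 8 -> on_hand[A=33 B=55 C=27] avail[A=23 B=47 C=22] open={R4,R5,R6,R7}
Step 11: reserve R8 B 3 -> on_hand[A=33 B=55 C=27] avail[A=23 B=44 C=22] open={R4,R5,R6,R7,R8}
Step 12: commit R8 -> on_hand[A=33 B=52 C=27] avail[A=23 B=44 C=22] open={R4,R5,R6,R7}
Step 13: cancel R4 -> on_hand[A=33 B=52 C=27] avail[A=23 B=44 C=27] open={R5,R6,R7}
Step 14: reserve R9 B 5 -> on_hand[A=33 B=52 C=27] avail[A=23 B=39 C=27] open={R5,R6,R7,R9}
Open reservations: ['R5', 'R6', 'R7', 'R9'] -> 4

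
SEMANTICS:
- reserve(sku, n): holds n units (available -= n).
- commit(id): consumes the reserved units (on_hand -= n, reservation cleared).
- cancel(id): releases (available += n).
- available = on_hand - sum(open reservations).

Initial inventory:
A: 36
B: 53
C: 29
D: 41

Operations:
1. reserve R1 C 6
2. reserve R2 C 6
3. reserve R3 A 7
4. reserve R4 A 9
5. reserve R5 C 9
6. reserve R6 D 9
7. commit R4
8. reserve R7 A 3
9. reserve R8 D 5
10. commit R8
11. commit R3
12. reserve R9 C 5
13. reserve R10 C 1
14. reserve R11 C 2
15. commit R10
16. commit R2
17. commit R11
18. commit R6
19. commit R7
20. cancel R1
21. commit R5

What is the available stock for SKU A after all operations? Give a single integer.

Answer: 17

Derivation:
Step 1: reserve R1 C 6 -> on_hand[A=36 B=53 C=29 D=41] avail[A=36 B=53 C=23 D=41] open={R1}
Step 2: reserve R2 C 6 -> on_hand[A=36 B=53 C=29 D=41] avail[A=36 B=53 C=17 D=41] open={R1,R2}
Step 3: reserve R3 A 7 -> on_hand[A=36 B=53 C=29 D=41] avail[A=29 B=53 C=17 D=41] open={R1,R2,R3}
Step 4: reserve R4 A 9 -> on_hand[A=36 B=53 C=29 D=41] avail[A=20 B=53 C=17 D=41] open={R1,R2,R3,R4}
Step 5: reserve R5 C 9 -> on_hand[A=36 B=53 C=29 D=41] avail[A=20 B=53 C=8 D=41] open={R1,R2,R3,R4,R5}
Step 6: reserve R6 D 9 -> on_hand[A=36 B=53 C=29 D=41] avail[A=20 B=53 C=8 D=32] open={R1,R2,R3,R4,R5,R6}
Step 7: commit R4 -> on_hand[A=27 B=53 C=29 D=41] avail[A=20 B=53 C=8 D=32] open={R1,R2,R3,R5,R6}
Step 8: reserve R7 A 3 -> on_hand[A=27 B=53 C=29 D=41] avail[A=17 B=53 C=8 D=32] open={R1,R2,R3,R5,R6,R7}
Step 9: reserve R8 D 5 -> on_hand[A=27 B=53 C=29 D=41] avail[A=17 B=53 C=8 D=27] open={R1,R2,R3,R5,R6,R7,R8}
Step 10: commit R8 -> on_hand[A=27 B=53 C=29 D=36] avail[A=17 B=53 C=8 D=27] open={R1,R2,R3,R5,R6,R7}
Step 11: commit R3 -> on_hand[A=20 B=53 C=29 D=36] avail[A=17 B=53 C=8 D=27] open={R1,R2,R5,R6,R7}
Step 12: reserve R9 C 5 -> on_hand[A=20 B=53 C=29 D=36] avail[A=17 B=53 C=3 D=27] open={R1,R2,R5,R6,R7,R9}
Step 13: reserve R10 C 1 -> on_hand[A=20 B=53 C=29 D=36] avail[A=17 B=53 C=2 D=27] open={R1,R10,R2,R5,R6,R7,R9}
Step 14: reserve R11 C 2 -> on_hand[A=20 B=53 C=29 D=36] avail[A=17 B=53 C=0 D=27] open={R1,R10,R11,R2,R5,R6,R7,R9}
Step 15: commit R10 -> on_hand[A=20 B=53 C=28 D=36] avail[A=17 B=53 C=0 D=27] open={R1,R11,R2,R5,R6,R7,R9}
Step 16: commit R2 -> on_hand[A=20 B=53 C=22 D=36] avail[A=17 B=53 C=0 D=27] open={R1,R11,R5,R6,R7,R9}
Step 17: commit R11 -> on_hand[A=20 B=53 C=20 D=36] avail[A=17 B=53 C=0 D=27] open={R1,R5,R6,R7,R9}
Step 18: commit R6 -> on_hand[A=20 B=53 C=20 D=27] avail[A=17 B=53 C=0 D=27] open={R1,R5,R7,R9}
Step 19: commit R7 -> on_hand[A=17 B=53 C=20 D=27] avail[A=17 B=53 C=0 D=27] open={R1,R5,R9}
Step 20: cancel R1 -> on_hand[A=17 B=53 C=20 D=27] avail[A=17 B=53 C=6 D=27] open={R5,R9}
Step 21: commit R5 -> on_hand[A=17 B=53 C=11 D=27] avail[A=17 B=53 C=6 D=27] open={R9}
Final available[A] = 17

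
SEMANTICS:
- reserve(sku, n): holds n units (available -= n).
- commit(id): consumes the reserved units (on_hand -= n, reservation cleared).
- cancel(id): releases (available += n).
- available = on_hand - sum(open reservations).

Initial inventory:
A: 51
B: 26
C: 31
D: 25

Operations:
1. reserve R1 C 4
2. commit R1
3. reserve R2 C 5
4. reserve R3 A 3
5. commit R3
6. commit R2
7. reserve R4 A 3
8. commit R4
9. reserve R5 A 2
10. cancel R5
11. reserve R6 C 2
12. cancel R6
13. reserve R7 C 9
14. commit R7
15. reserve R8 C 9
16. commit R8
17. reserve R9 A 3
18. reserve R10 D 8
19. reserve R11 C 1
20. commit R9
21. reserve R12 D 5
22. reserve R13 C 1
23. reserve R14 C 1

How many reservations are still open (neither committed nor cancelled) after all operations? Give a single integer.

Step 1: reserve R1 C 4 -> on_hand[A=51 B=26 C=31 D=25] avail[A=51 B=26 C=27 D=25] open={R1}
Step 2: commit R1 -> on_hand[A=51 B=26 C=27 D=25] avail[A=51 B=26 C=27 D=25] open={}
Step 3: reserve R2 C 5 -> on_hand[A=51 B=26 C=27 D=25] avail[A=51 B=26 C=22 D=25] open={R2}
Step 4: reserve R3 A 3 -> on_hand[A=51 B=26 C=27 D=25] avail[A=48 B=26 C=22 D=25] open={R2,R3}
Step 5: commit R3 -> on_hand[A=48 B=26 C=27 D=25] avail[A=48 B=26 C=22 D=25] open={R2}
Step 6: commit R2 -> on_hand[A=48 B=26 C=22 D=25] avail[A=48 B=26 C=22 D=25] open={}
Step 7: reserve R4 A 3 -> on_hand[A=48 B=26 C=22 D=25] avail[A=45 B=26 C=22 D=25] open={R4}
Step 8: commit R4 -> on_hand[A=45 B=26 C=22 D=25] avail[A=45 B=26 C=22 D=25] open={}
Step 9: reserve R5 A 2 -> on_hand[A=45 B=26 C=22 D=25] avail[A=43 B=26 C=22 D=25] open={R5}
Step 10: cancel R5 -> on_hand[A=45 B=26 C=22 D=25] avail[A=45 B=26 C=22 D=25] open={}
Step 11: reserve R6 C 2 -> on_hand[A=45 B=26 C=22 D=25] avail[A=45 B=26 C=20 D=25] open={R6}
Step 12: cancel R6 -> on_hand[A=45 B=26 C=22 D=25] avail[A=45 B=26 C=22 D=25] open={}
Step 13: reserve R7 C 9 -> on_hand[A=45 B=26 C=22 D=25] avail[A=45 B=26 C=13 D=25] open={R7}
Step 14: commit R7 -> on_hand[A=45 B=26 C=13 D=25] avail[A=45 B=26 C=13 D=25] open={}
Step 15: reserve R8 C 9 -> on_hand[A=45 B=26 C=13 D=25] avail[A=45 B=26 C=4 D=25] open={R8}
Step 16: commit R8 -> on_hand[A=45 B=26 C=4 D=25] avail[A=45 B=26 C=4 D=25] open={}
Step 17: reserve R9 A 3 -> on_hand[A=45 B=26 C=4 D=25] avail[A=42 B=26 C=4 D=25] open={R9}
Step 18: reserve R10 D 8 -> on_hand[A=45 B=26 C=4 D=25] avail[A=42 B=26 C=4 D=17] open={R10,R9}
Step 19: reserve R11 C 1 -> on_hand[A=45 B=26 C=4 D=25] avail[A=42 B=26 C=3 D=17] open={R10,R11,R9}
Step 20: commit R9 -> on_hand[A=42 B=26 C=4 D=25] avail[A=42 B=26 C=3 D=17] open={R10,R11}
Step 21: reserve R12 D 5 -> on_hand[A=42 B=26 C=4 D=25] avail[A=42 B=26 C=3 D=12] open={R10,R11,R12}
Step 22: reserve R13 C 1 -> on_hand[A=42 B=26 C=4 D=25] avail[A=42 B=26 C=2 D=12] open={R10,R11,R12,R13}
Step 23: reserve R14 C 1 -> on_hand[A=42 B=26 C=4 D=25] avail[A=42 B=26 C=1 D=12] open={R10,R11,R12,R13,R14}
Open reservations: ['R10', 'R11', 'R12', 'R13', 'R14'] -> 5

Answer: 5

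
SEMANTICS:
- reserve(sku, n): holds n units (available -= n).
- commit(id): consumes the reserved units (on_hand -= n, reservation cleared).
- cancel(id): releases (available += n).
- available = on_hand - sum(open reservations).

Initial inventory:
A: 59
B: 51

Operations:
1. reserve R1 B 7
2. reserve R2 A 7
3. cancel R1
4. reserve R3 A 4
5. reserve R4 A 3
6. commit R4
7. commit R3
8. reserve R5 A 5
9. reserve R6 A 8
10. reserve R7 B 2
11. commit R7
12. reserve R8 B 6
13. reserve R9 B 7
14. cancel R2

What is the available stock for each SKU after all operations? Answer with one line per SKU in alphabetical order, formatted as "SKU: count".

Answer: A: 39
B: 36

Derivation:
Step 1: reserve R1 B 7 -> on_hand[A=59 B=51] avail[A=59 B=44] open={R1}
Step 2: reserve R2 A 7 -> on_hand[A=59 B=51] avail[A=52 B=44] open={R1,R2}
Step 3: cancel R1 -> on_hand[A=59 B=51] avail[A=52 B=51] open={R2}
Step 4: reserve R3 A 4 -> on_hand[A=59 B=51] avail[A=48 B=51] open={R2,R3}
Step 5: reserve R4 A 3 -> on_hand[A=59 B=51] avail[A=45 B=51] open={R2,R3,R4}
Step 6: commit R4 -> on_hand[A=56 B=51] avail[A=45 B=51] open={R2,R3}
Step 7: commit R3 -> on_hand[A=52 B=51] avail[A=45 B=51] open={R2}
Step 8: reserve R5 A 5 -> on_hand[A=52 B=51] avail[A=40 B=51] open={R2,R5}
Step 9: reserve R6 A 8 -> on_hand[A=52 B=51] avail[A=32 B=51] open={R2,R5,R6}
Step 10: reserve R7 B 2 -> on_hand[A=52 B=51] avail[A=32 B=49] open={R2,R5,R6,R7}
Step 11: commit R7 -> on_hand[A=52 B=49] avail[A=32 B=49] open={R2,R5,R6}
Step 12: reserve R8 B 6 -> on_hand[A=52 B=49] avail[A=32 B=43] open={R2,R5,R6,R8}
Step 13: reserve R9 B 7 -> on_hand[A=52 B=49] avail[A=32 B=36] open={R2,R5,R6,R8,R9}
Step 14: cancel R2 -> on_hand[A=52 B=49] avail[A=39 B=36] open={R5,R6,R8,R9}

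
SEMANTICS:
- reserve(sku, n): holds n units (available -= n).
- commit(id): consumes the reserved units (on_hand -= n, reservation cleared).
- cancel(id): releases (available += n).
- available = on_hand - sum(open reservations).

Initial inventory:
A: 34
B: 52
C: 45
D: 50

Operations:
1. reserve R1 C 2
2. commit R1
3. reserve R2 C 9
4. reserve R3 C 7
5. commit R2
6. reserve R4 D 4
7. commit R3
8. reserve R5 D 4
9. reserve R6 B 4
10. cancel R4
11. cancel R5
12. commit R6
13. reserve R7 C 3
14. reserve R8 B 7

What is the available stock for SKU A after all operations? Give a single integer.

Answer: 34

Derivation:
Step 1: reserve R1 C 2 -> on_hand[A=34 B=52 C=45 D=50] avail[A=34 B=52 C=43 D=50] open={R1}
Step 2: commit R1 -> on_hand[A=34 B=52 C=43 D=50] avail[A=34 B=52 C=43 D=50] open={}
Step 3: reserve R2 C 9 -> on_hand[A=34 B=52 C=43 D=50] avail[A=34 B=52 C=34 D=50] open={R2}
Step 4: reserve R3 C 7 -> on_hand[A=34 B=52 C=43 D=50] avail[A=34 B=52 C=27 D=50] open={R2,R3}
Step 5: commit R2 -> on_hand[A=34 B=52 C=34 D=50] avail[A=34 B=52 C=27 D=50] open={R3}
Step 6: reserve R4 D 4 -> on_hand[A=34 B=52 C=34 D=50] avail[A=34 B=52 C=27 D=46] open={R3,R4}
Step 7: commit R3 -> on_hand[A=34 B=52 C=27 D=50] avail[A=34 B=52 C=27 D=46] open={R4}
Step 8: reserve R5 D 4 -> on_hand[A=34 B=52 C=27 D=50] avail[A=34 B=52 C=27 D=42] open={R4,R5}
Step 9: reserve R6 B 4 -> on_hand[A=34 B=52 C=27 D=50] avail[A=34 B=48 C=27 D=42] open={R4,R5,R6}
Step 10: cancel R4 -> on_hand[A=34 B=52 C=27 D=50] avail[A=34 B=48 C=27 D=46] open={R5,R6}
Step 11: cancel R5 -> on_hand[A=34 B=52 C=27 D=50] avail[A=34 B=48 C=27 D=50] open={R6}
Step 12: commit R6 -> on_hand[A=34 B=48 C=27 D=50] avail[A=34 B=48 C=27 D=50] open={}
Step 13: reserve R7 C 3 -> on_hand[A=34 B=48 C=27 D=50] avail[A=34 B=48 C=24 D=50] open={R7}
Step 14: reserve R8 B 7 -> on_hand[A=34 B=48 C=27 D=50] avail[A=34 B=41 C=24 D=50] open={R7,R8}
Final available[A] = 34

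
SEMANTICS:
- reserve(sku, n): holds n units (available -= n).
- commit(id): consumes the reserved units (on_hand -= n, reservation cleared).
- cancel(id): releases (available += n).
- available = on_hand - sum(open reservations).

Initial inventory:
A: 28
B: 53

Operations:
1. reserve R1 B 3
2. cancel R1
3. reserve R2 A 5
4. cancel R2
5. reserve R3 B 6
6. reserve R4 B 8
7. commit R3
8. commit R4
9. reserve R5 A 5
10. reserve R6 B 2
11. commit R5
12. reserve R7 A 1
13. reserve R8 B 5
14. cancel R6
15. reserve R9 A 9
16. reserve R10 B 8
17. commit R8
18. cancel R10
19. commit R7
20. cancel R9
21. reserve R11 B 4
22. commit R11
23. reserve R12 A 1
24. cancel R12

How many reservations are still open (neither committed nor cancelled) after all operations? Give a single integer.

Answer: 0

Derivation:
Step 1: reserve R1 B 3 -> on_hand[A=28 B=53] avail[A=28 B=50] open={R1}
Step 2: cancel R1 -> on_hand[A=28 B=53] avail[A=28 B=53] open={}
Step 3: reserve R2 A 5 -> on_hand[A=28 B=53] avail[A=23 B=53] open={R2}
Step 4: cancel R2 -> on_hand[A=28 B=53] avail[A=28 B=53] open={}
Step 5: reserve R3 B 6 -> on_hand[A=28 B=53] avail[A=28 B=47] open={R3}
Step 6: reserve R4 B 8 -> on_hand[A=28 B=53] avail[A=28 B=39] open={R3,R4}
Step 7: commit R3 -> on_hand[A=28 B=47] avail[A=28 B=39] open={R4}
Step 8: commit R4 -> on_hand[A=28 B=39] avail[A=28 B=39] open={}
Step 9: reserve R5 A 5 -> on_hand[A=28 B=39] avail[A=23 B=39] open={R5}
Step 10: reserve R6 B 2 -> on_hand[A=28 B=39] avail[A=23 B=37] open={R5,R6}
Step 11: commit R5 -> on_hand[A=23 B=39] avail[A=23 B=37] open={R6}
Step 12: reserve R7 A 1 -> on_hand[A=23 B=39] avail[A=22 B=37] open={R6,R7}
Step 13: reserve R8 B 5 -> on_hand[A=23 B=39] avail[A=22 B=32] open={R6,R7,R8}
Step 14: cancel R6 -> on_hand[A=23 B=39] avail[A=22 B=34] open={R7,R8}
Step 15: reserve R9 A 9 -> on_hand[A=23 B=39] avail[A=13 B=34] open={R7,R8,R9}
Step 16: reserve R10 B 8 -> on_hand[A=23 B=39] avail[A=13 B=26] open={R10,R7,R8,R9}
Step 17: commit R8 -> on_hand[A=23 B=34] avail[A=13 B=26] open={R10,R7,R9}
Step 18: cancel R10 -> on_hand[A=23 B=34] avail[A=13 B=34] open={R7,R9}
Step 19: commit R7 -> on_hand[A=22 B=34] avail[A=13 B=34] open={R9}
Step 20: cancel R9 -> on_hand[A=22 B=34] avail[A=22 B=34] open={}
Step 21: reserve R11 B 4 -> on_hand[A=22 B=34] avail[A=22 B=30] open={R11}
Step 22: commit R11 -> on_hand[A=22 B=30] avail[A=22 B=30] open={}
Step 23: reserve R12 A 1 -> on_hand[A=22 B=30] avail[A=21 B=30] open={R12}
Step 24: cancel R12 -> on_hand[A=22 B=30] avail[A=22 B=30] open={}
Open reservations: [] -> 0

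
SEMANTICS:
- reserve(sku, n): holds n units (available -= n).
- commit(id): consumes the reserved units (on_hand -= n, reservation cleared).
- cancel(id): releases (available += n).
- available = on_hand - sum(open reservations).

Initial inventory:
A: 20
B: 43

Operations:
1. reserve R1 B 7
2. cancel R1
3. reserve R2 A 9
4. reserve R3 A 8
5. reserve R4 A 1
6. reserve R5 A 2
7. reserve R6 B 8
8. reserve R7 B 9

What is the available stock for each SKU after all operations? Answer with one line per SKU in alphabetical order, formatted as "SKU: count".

Answer: A: 0
B: 26

Derivation:
Step 1: reserve R1 B 7 -> on_hand[A=20 B=43] avail[A=20 B=36] open={R1}
Step 2: cancel R1 -> on_hand[A=20 B=43] avail[A=20 B=43] open={}
Step 3: reserve R2 A 9 -> on_hand[A=20 B=43] avail[A=11 B=43] open={R2}
Step 4: reserve R3 A 8 -> on_hand[A=20 B=43] avail[A=3 B=43] open={R2,R3}
Step 5: reserve R4 A 1 -> on_hand[A=20 B=43] avail[A=2 B=43] open={R2,R3,R4}
Step 6: reserve R5 A 2 -> on_hand[A=20 B=43] avail[A=0 B=43] open={R2,R3,R4,R5}
Step 7: reserve R6 B 8 -> on_hand[A=20 B=43] avail[A=0 B=35] open={R2,R3,R4,R5,R6}
Step 8: reserve R7 B 9 -> on_hand[A=20 B=43] avail[A=0 B=26] open={R2,R3,R4,R5,R6,R7}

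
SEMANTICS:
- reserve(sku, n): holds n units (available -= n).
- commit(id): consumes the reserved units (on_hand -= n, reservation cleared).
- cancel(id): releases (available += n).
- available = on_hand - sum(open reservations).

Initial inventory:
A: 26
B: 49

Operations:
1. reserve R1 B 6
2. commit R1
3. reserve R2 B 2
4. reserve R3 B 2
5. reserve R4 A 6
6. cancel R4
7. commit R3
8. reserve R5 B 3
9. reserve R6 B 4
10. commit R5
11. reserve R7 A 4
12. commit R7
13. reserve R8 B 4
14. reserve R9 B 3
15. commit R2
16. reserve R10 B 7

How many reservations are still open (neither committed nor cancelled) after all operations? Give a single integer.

Step 1: reserve R1 B 6 -> on_hand[A=26 B=49] avail[A=26 B=43] open={R1}
Step 2: commit R1 -> on_hand[A=26 B=43] avail[A=26 B=43] open={}
Step 3: reserve R2 B 2 -> on_hand[A=26 B=43] avail[A=26 B=41] open={R2}
Step 4: reserve R3 B 2 -> on_hand[A=26 B=43] avail[A=26 B=39] open={R2,R3}
Step 5: reserve R4 A 6 -> on_hand[A=26 B=43] avail[A=20 B=39] open={R2,R3,R4}
Step 6: cancel R4 -> on_hand[A=26 B=43] avail[A=26 B=39] open={R2,R3}
Step 7: commit R3 -> on_hand[A=26 B=41] avail[A=26 B=39] open={R2}
Step 8: reserve R5 B 3 -> on_hand[A=26 B=41] avail[A=26 B=36] open={R2,R5}
Step 9: reserve R6 B 4 -> on_hand[A=26 B=41] avail[A=26 B=32] open={R2,R5,R6}
Step 10: commit R5 -> on_hand[A=26 B=38] avail[A=26 B=32] open={R2,R6}
Step 11: reserve R7 A 4 -> on_hand[A=26 B=38] avail[A=22 B=32] open={R2,R6,R7}
Step 12: commit R7 -> on_hand[A=22 B=38] avail[A=22 B=32] open={R2,R6}
Step 13: reserve R8 B 4 -> on_hand[A=22 B=38] avail[A=22 B=28] open={R2,R6,R8}
Step 14: reserve R9 B 3 -> on_hand[A=22 B=38] avail[A=22 B=25] open={R2,R6,R8,R9}
Step 15: commit R2 -> on_hand[A=22 B=36] avail[A=22 B=25] open={R6,R8,R9}
Step 16: reserve R10 B 7 -> on_hand[A=22 B=36] avail[A=22 B=18] open={R10,R6,R8,R9}
Open reservations: ['R10', 'R6', 'R8', 'R9'] -> 4

Answer: 4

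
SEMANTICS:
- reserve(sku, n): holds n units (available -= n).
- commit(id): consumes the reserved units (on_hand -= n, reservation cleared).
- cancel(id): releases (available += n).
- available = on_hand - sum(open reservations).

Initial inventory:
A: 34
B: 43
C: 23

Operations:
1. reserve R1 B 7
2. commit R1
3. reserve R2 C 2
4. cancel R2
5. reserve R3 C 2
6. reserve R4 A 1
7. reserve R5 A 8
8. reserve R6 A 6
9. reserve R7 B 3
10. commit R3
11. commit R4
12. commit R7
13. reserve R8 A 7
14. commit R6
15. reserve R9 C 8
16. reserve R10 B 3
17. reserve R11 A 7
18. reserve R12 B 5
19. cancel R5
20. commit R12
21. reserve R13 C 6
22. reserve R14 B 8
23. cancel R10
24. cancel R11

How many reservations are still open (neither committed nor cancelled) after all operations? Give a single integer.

Step 1: reserve R1 B 7 -> on_hand[A=34 B=43 C=23] avail[A=34 B=36 C=23] open={R1}
Step 2: commit R1 -> on_hand[A=34 B=36 C=23] avail[A=34 B=36 C=23] open={}
Step 3: reserve R2 C 2 -> on_hand[A=34 B=36 C=23] avail[A=34 B=36 C=21] open={R2}
Step 4: cancel R2 -> on_hand[A=34 B=36 C=23] avail[A=34 B=36 C=23] open={}
Step 5: reserve R3 C 2 -> on_hand[A=34 B=36 C=23] avail[A=34 B=36 C=21] open={R3}
Step 6: reserve R4 A 1 -> on_hand[A=34 B=36 C=23] avail[A=33 B=36 C=21] open={R3,R4}
Step 7: reserve R5 A 8 -> on_hand[A=34 B=36 C=23] avail[A=25 B=36 C=21] open={R3,R4,R5}
Step 8: reserve R6 A 6 -> on_hand[A=34 B=36 C=23] avail[A=19 B=36 C=21] open={R3,R4,R5,R6}
Step 9: reserve R7 B 3 -> on_hand[A=34 B=36 C=23] avail[A=19 B=33 C=21] open={R3,R4,R5,R6,R7}
Step 10: commit R3 -> on_hand[A=34 B=36 C=21] avail[A=19 B=33 C=21] open={R4,R5,R6,R7}
Step 11: commit R4 -> on_hand[A=33 B=36 C=21] avail[A=19 B=33 C=21] open={R5,R6,R7}
Step 12: commit R7 -> on_hand[A=33 B=33 C=21] avail[A=19 B=33 C=21] open={R5,R6}
Step 13: reserve R8 A 7 -> on_hand[A=33 B=33 C=21] avail[A=12 B=33 C=21] open={R5,R6,R8}
Step 14: commit R6 -> on_hand[A=27 B=33 C=21] avail[A=12 B=33 C=21] open={R5,R8}
Step 15: reserve R9 C 8 -> on_hand[A=27 B=33 C=21] avail[A=12 B=33 C=13] open={R5,R8,R9}
Step 16: reserve R10 B 3 -> on_hand[A=27 B=33 C=21] avail[A=12 B=30 C=13] open={R10,R5,R8,R9}
Step 17: reserve R11 A 7 -> on_hand[A=27 B=33 C=21] avail[A=5 B=30 C=13] open={R10,R11,R5,R8,R9}
Step 18: reserve R12 B 5 -> on_hand[A=27 B=33 C=21] avail[A=5 B=25 C=13] open={R10,R11,R12,R5,R8,R9}
Step 19: cancel R5 -> on_hand[A=27 B=33 C=21] avail[A=13 B=25 C=13] open={R10,R11,R12,R8,R9}
Step 20: commit R12 -> on_hand[A=27 B=28 C=21] avail[A=13 B=25 C=13] open={R10,R11,R8,R9}
Step 21: reserve R13 C 6 -> on_hand[A=27 B=28 C=21] avail[A=13 B=25 C=7] open={R10,R11,R13,R8,R9}
Step 22: reserve R14 B 8 -> on_hand[A=27 B=28 C=21] avail[A=13 B=17 C=7] open={R10,R11,R13,R14,R8,R9}
Step 23: cancel R10 -> on_hand[A=27 B=28 C=21] avail[A=13 B=20 C=7] open={R11,R13,R14,R8,R9}
Step 24: cancel R11 -> on_hand[A=27 B=28 C=21] avail[A=20 B=20 C=7] open={R13,R14,R8,R9}
Open reservations: ['R13', 'R14', 'R8', 'R9'] -> 4

Answer: 4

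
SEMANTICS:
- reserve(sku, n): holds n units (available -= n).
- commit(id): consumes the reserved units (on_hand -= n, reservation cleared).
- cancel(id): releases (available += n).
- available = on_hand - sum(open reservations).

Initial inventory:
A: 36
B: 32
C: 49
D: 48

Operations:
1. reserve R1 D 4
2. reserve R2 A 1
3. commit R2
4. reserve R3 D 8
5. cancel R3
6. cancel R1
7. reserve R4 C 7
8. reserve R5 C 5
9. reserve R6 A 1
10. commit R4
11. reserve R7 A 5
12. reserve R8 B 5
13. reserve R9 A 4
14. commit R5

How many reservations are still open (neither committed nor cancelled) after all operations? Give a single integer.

Answer: 4

Derivation:
Step 1: reserve R1 D 4 -> on_hand[A=36 B=32 C=49 D=48] avail[A=36 B=32 C=49 D=44] open={R1}
Step 2: reserve R2 A 1 -> on_hand[A=36 B=32 C=49 D=48] avail[A=35 B=32 C=49 D=44] open={R1,R2}
Step 3: commit R2 -> on_hand[A=35 B=32 C=49 D=48] avail[A=35 B=32 C=49 D=44] open={R1}
Step 4: reserve R3 D 8 -> on_hand[A=35 B=32 C=49 D=48] avail[A=35 B=32 C=49 D=36] open={R1,R3}
Step 5: cancel R3 -> on_hand[A=35 B=32 C=49 D=48] avail[A=35 B=32 C=49 D=44] open={R1}
Step 6: cancel R1 -> on_hand[A=35 B=32 C=49 D=48] avail[A=35 B=32 C=49 D=48] open={}
Step 7: reserve R4 C 7 -> on_hand[A=35 B=32 C=49 D=48] avail[A=35 B=32 C=42 D=48] open={R4}
Step 8: reserve R5 C 5 -> on_hand[A=35 B=32 C=49 D=48] avail[A=35 B=32 C=37 D=48] open={R4,R5}
Step 9: reserve R6 A 1 -> on_hand[A=35 B=32 C=49 D=48] avail[A=34 B=32 C=37 D=48] open={R4,R5,R6}
Step 10: commit R4 -> on_hand[A=35 B=32 C=42 D=48] avail[A=34 B=32 C=37 D=48] open={R5,R6}
Step 11: reserve R7 A 5 -> on_hand[A=35 B=32 C=42 D=48] avail[A=29 B=32 C=37 D=48] open={R5,R6,R7}
Step 12: reserve R8 B 5 -> on_hand[A=35 B=32 C=42 D=48] avail[A=29 B=27 C=37 D=48] open={R5,R6,R7,R8}
Step 13: reserve R9 A 4 -> on_hand[A=35 B=32 C=42 D=48] avail[A=25 B=27 C=37 D=48] open={R5,R6,R7,R8,R9}
Step 14: commit R5 -> on_hand[A=35 B=32 C=37 D=48] avail[A=25 B=27 C=37 D=48] open={R6,R7,R8,R9}
Open reservations: ['R6', 'R7', 'R8', 'R9'] -> 4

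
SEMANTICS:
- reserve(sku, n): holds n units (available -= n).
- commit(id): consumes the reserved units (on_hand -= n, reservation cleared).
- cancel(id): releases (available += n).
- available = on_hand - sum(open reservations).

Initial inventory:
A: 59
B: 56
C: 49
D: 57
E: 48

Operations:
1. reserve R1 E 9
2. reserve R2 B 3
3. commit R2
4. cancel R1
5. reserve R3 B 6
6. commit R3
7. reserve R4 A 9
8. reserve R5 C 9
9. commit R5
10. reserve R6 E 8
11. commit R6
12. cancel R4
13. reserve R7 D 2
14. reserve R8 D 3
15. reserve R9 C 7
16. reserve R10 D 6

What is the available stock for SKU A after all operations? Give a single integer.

Answer: 59

Derivation:
Step 1: reserve R1 E 9 -> on_hand[A=59 B=56 C=49 D=57 E=48] avail[A=59 B=56 C=49 D=57 E=39] open={R1}
Step 2: reserve R2 B 3 -> on_hand[A=59 B=56 C=49 D=57 E=48] avail[A=59 B=53 C=49 D=57 E=39] open={R1,R2}
Step 3: commit R2 -> on_hand[A=59 B=53 C=49 D=57 E=48] avail[A=59 B=53 C=49 D=57 E=39] open={R1}
Step 4: cancel R1 -> on_hand[A=59 B=53 C=49 D=57 E=48] avail[A=59 B=53 C=49 D=57 E=48] open={}
Step 5: reserve R3 B 6 -> on_hand[A=59 B=53 C=49 D=57 E=48] avail[A=59 B=47 C=49 D=57 E=48] open={R3}
Step 6: commit R3 -> on_hand[A=59 B=47 C=49 D=57 E=48] avail[A=59 B=47 C=49 D=57 E=48] open={}
Step 7: reserve R4 A 9 -> on_hand[A=59 B=47 C=49 D=57 E=48] avail[A=50 B=47 C=49 D=57 E=48] open={R4}
Step 8: reserve R5 C 9 -> on_hand[A=59 B=47 C=49 D=57 E=48] avail[A=50 B=47 C=40 D=57 E=48] open={R4,R5}
Step 9: commit R5 -> on_hand[A=59 B=47 C=40 D=57 E=48] avail[A=50 B=47 C=40 D=57 E=48] open={R4}
Step 10: reserve R6 E 8 -> on_hand[A=59 B=47 C=40 D=57 E=48] avail[A=50 B=47 C=40 D=57 E=40] open={R4,R6}
Step 11: commit R6 -> on_hand[A=59 B=47 C=40 D=57 E=40] avail[A=50 B=47 C=40 D=57 E=40] open={R4}
Step 12: cancel R4 -> on_hand[A=59 B=47 C=40 D=57 E=40] avail[A=59 B=47 C=40 D=57 E=40] open={}
Step 13: reserve R7 D 2 -> on_hand[A=59 B=47 C=40 D=57 E=40] avail[A=59 B=47 C=40 D=55 E=40] open={R7}
Step 14: reserve R8 D 3 -> on_hand[A=59 B=47 C=40 D=57 E=40] avail[A=59 B=47 C=40 D=52 E=40] open={R7,R8}
Step 15: reserve R9 C 7 -> on_hand[A=59 B=47 C=40 D=57 E=40] avail[A=59 B=47 C=33 D=52 E=40] open={R7,R8,R9}
Step 16: reserve R10 D 6 -> on_hand[A=59 B=47 C=40 D=57 E=40] avail[A=59 B=47 C=33 D=46 E=40] open={R10,R7,R8,R9}
Final available[A] = 59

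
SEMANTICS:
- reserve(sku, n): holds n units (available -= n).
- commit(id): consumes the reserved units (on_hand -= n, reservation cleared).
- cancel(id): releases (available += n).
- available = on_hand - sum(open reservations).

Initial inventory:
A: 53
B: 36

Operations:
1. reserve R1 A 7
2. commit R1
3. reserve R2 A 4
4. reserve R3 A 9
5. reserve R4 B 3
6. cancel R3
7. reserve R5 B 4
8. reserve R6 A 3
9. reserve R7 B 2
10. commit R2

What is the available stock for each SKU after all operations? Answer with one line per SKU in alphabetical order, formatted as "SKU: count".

Answer: A: 39
B: 27

Derivation:
Step 1: reserve R1 A 7 -> on_hand[A=53 B=36] avail[A=46 B=36] open={R1}
Step 2: commit R1 -> on_hand[A=46 B=36] avail[A=46 B=36] open={}
Step 3: reserve R2 A 4 -> on_hand[A=46 B=36] avail[A=42 B=36] open={R2}
Step 4: reserve R3 A 9 -> on_hand[A=46 B=36] avail[A=33 B=36] open={R2,R3}
Step 5: reserve R4 B 3 -> on_hand[A=46 B=36] avail[A=33 B=33] open={R2,R3,R4}
Step 6: cancel R3 -> on_hand[A=46 B=36] avail[A=42 B=33] open={R2,R4}
Step 7: reserve R5 B 4 -> on_hand[A=46 B=36] avail[A=42 B=29] open={R2,R4,R5}
Step 8: reserve R6 A 3 -> on_hand[A=46 B=36] avail[A=39 B=29] open={R2,R4,R5,R6}
Step 9: reserve R7 B 2 -> on_hand[A=46 B=36] avail[A=39 B=27] open={R2,R4,R5,R6,R7}
Step 10: commit R2 -> on_hand[A=42 B=36] avail[A=39 B=27] open={R4,R5,R6,R7}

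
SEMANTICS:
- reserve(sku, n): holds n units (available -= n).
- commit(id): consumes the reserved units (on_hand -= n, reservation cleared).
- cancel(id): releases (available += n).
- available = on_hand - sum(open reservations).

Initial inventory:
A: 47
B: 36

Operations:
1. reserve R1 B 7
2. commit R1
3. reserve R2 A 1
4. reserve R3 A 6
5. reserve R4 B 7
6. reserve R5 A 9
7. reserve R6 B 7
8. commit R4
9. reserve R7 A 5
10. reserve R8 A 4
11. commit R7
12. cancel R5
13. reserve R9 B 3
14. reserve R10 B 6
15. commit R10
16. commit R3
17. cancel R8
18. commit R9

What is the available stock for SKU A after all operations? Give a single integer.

Answer: 35

Derivation:
Step 1: reserve R1 B 7 -> on_hand[A=47 B=36] avail[A=47 B=29] open={R1}
Step 2: commit R1 -> on_hand[A=47 B=29] avail[A=47 B=29] open={}
Step 3: reserve R2 A 1 -> on_hand[A=47 B=29] avail[A=46 B=29] open={R2}
Step 4: reserve R3 A 6 -> on_hand[A=47 B=29] avail[A=40 B=29] open={R2,R3}
Step 5: reserve R4 B 7 -> on_hand[A=47 B=29] avail[A=40 B=22] open={R2,R3,R4}
Step 6: reserve R5 A 9 -> on_hand[A=47 B=29] avail[A=31 B=22] open={R2,R3,R4,R5}
Step 7: reserve R6 B 7 -> on_hand[A=47 B=29] avail[A=31 B=15] open={R2,R3,R4,R5,R6}
Step 8: commit R4 -> on_hand[A=47 B=22] avail[A=31 B=15] open={R2,R3,R5,R6}
Step 9: reserve R7 A 5 -> on_hand[A=47 B=22] avail[A=26 B=15] open={R2,R3,R5,R6,R7}
Step 10: reserve R8 A 4 -> on_hand[A=47 B=22] avail[A=22 B=15] open={R2,R3,R5,R6,R7,R8}
Step 11: commit R7 -> on_hand[A=42 B=22] avail[A=22 B=15] open={R2,R3,R5,R6,R8}
Step 12: cancel R5 -> on_hand[A=42 B=22] avail[A=31 B=15] open={R2,R3,R6,R8}
Step 13: reserve R9 B 3 -> on_hand[A=42 B=22] avail[A=31 B=12] open={R2,R3,R6,R8,R9}
Step 14: reserve R10 B 6 -> on_hand[A=42 B=22] avail[A=31 B=6] open={R10,R2,R3,R6,R8,R9}
Step 15: commit R10 -> on_hand[A=42 B=16] avail[A=31 B=6] open={R2,R3,R6,R8,R9}
Step 16: commit R3 -> on_hand[A=36 B=16] avail[A=31 B=6] open={R2,R6,R8,R9}
Step 17: cancel R8 -> on_hand[A=36 B=16] avail[A=35 B=6] open={R2,R6,R9}
Step 18: commit R9 -> on_hand[A=36 B=13] avail[A=35 B=6] open={R2,R6}
Final available[A] = 35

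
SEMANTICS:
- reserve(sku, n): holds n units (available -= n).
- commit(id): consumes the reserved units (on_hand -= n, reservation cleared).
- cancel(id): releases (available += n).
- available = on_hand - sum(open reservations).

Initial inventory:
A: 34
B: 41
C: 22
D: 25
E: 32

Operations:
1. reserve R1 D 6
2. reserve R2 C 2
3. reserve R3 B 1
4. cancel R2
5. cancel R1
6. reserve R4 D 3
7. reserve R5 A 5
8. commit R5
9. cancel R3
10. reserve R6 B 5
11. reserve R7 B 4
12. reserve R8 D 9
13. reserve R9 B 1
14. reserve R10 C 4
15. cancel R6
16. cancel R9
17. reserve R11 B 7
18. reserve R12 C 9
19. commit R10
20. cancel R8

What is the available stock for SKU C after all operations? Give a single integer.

Step 1: reserve R1 D 6 -> on_hand[A=34 B=41 C=22 D=25 E=32] avail[A=34 B=41 C=22 D=19 E=32] open={R1}
Step 2: reserve R2 C 2 -> on_hand[A=34 B=41 C=22 D=25 E=32] avail[A=34 B=41 C=20 D=19 E=32] open={R1,R2}
Step 3: reserve R3 B 1 -> on_hand[A=34 B=41 C=22 D=25 E=32] avail[A=34 B=40 C=20 D=19 E=32] open={R1,R2,R3}
Step 4: cancel R2 -> on_hand[A=34 B=41 C=22 D=25 E=32] avail[A=34 B=40 C=22 D=19 E=32] open={R1,R3}
Step 5: cancel R1 -> on_hand[A=34 B=41 C=22 D=25 E=32] avail[A=34 B=40 C=22 D=25 E=32] open={R3}
Step 6: reserve R4 D 3 -> on_hand[A=34 B=41 C=22 D=25 E=32] avail[A=34 B=40 C=22 D=22 E=32] open={R3,R4}
Step 7: reserve R5 A 5 -> on_hand[A=34 B=41 C=22 D=25 E=32] avail[A=29 B=40 C=22 D=22 E=32] open={R3,R4,R5}
Step 8: commit R5 -> on_hand[A=29 B=41 C=22 D=25 E=32] avail[A=29 B=40 C=22 D=22 E=32] open={R3,R4}
Step 9: cancel R3 -> on_hand[A=29 B=41 C=22 D=25 E=32] avail[A=29 B=41 C=22 D=22 E=32] open={R4}
Step 10: reserve R6 B 5 -> on_hand[A=29 B=41 C=22 D=25 E=32] avail[A=29 B=36 C=22 D=22 E=32] open={R4,R6}
Step 11: reserve R7 B 4 -> on_hand[A=29 B=41 C=22 D=25 E=32] avail[A=29 B=32 C=22 D=22 E=32] open={R4,R6,R7}
Step 12: reserve R8 D 9 -> on_hand[A=29 B=41 C=22 D=25 E=32] avail[A=29 B=32 C=22 D=13 E=32] open={R4,R6,R7,R8}
Step 13: reserve R9 B 1 -> on_hand[A=29 B=41 C=22 D=25 E=32] avail[A=29 B=31 C=22 D=13 E=32] open={R4,R6,R7,R8,R9}
Step 14: reserve R10 C 4 -> on_hand[A=29 B=41 C=22 D=25 E=32] avail[A=29 B=31 C=18 D=13 E=32] open={R10,R4,R6,R7,R8,R9}
Step 15: cancel R6 -> on_hand[A=29 B=41 C=22 D=25 E=32] avail[A=29 B=36 C=18 D=13 E=32] open={R10,R4,R7,R8,R9}
Step 16: cancel R9 -> on_hand[A=29 B=41 C=22 D=25 E=32] avail[A=29 B=37 C=18 D=13 E=32] open={R10,R4,R7,R8}
Step 17: reserve R11 B 7 -> on_hand[A=29 B=41 C=22 D=25 E=32] avail[A=29 B=30 C=18 D=13 E=32] open={R10,R11,R4,R7,R8}
Step 18: reserve R12 C 9 -> on_hand[A=29 B=41 C=22 D=25 E=32] avail[A=29 B=30 C=9 D=13 E=32] open={R10,R11,R12,R4,R7,R8}
Step 19: commit R10 -> on_hand[A=29 B=41 C=18 D=25 E=32] avail[A=29 B=30 C=9 D=13 E=32] open={R11,R12,R4,R7,R8}
Step 20: cancel R8 -> on_hand[A=29 B=41 C=18 D=25 E=32] avail[A=29 B=30 C=9 D=22 E=32] open={R11,R12,R4,R7}
Final available[C] = 9

Answer: 9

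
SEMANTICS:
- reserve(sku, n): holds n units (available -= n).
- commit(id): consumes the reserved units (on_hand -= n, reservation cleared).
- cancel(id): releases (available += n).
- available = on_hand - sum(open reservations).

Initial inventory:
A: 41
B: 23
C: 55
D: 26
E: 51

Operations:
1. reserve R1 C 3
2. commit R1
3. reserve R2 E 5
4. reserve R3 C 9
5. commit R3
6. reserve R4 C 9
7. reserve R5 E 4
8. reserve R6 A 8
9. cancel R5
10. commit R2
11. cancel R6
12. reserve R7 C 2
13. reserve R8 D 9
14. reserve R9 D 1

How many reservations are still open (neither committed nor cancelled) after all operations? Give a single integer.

Step 1: reserve R1 C 3 -> on_hand[A=41 B=23 C=55 D=26 E=51] avail[A=41 B=23 C=52 D=26 E=51] open={R1}
Step 2: commit R1 -> on_hand[A=41 B=23 C=52 D=26 E=51] avail[A=41 B=23 C=52 D=26 E=51] open={}
Step 3: reserve R2 E 5 -> on_hand[A=41 B=23 C=52 D=26 E=51] avail[A=41 B=23 C=52 D=26 E=46] open={R2}
Step 4: reserve R3 C 9 -> on_hand[A=41 B=23 C=52 D=26 E=51] avail[A=41 B=23 C=43 D=26 E=46] open={R2,R3}
Step 5: commit R3 -> on_hand[A=41 B=23 C=43 D=26 E=51] avail[A=41 B=23 C=43 D=26 E=46] open={R2}
Step 6: reserve R4 C 9 -> on_hand[A=41 B=23 C=43 D=26 E=51] avail[A=41 B=23 C=34 D=26 E=46] open={R2,R4}
Step 7: reserve R5 E 4 -> on_hand[A=41 B=23 C=43 D=26 E=51] avail[A=41 B=23 C=34 D=26 E=42] open={R2,R4,R5}
Step 8: reserve R6 A 8 -> on_hand[A=41 B=23 C=43 D=26 E=51] avail[A=33 B=23 C=34 D=26 E=42] open={R2,R4,R5,R6}
Step 9: cancel R5 -> on_hand[A=41 B=23 C=43 D=26 E=51] avail[A=33 B=23 C=34 D=26 E=46] open={R2,R4,R6}
Step 10: commit R2 -> on_hand[A=41 B=23 C=43 D=26 E=46] avail[A=33 B=23 C=34 D=26 E=46] open={R4,R6}
Step 11: cancel R6 -> on_hand[A=41 B=23 C=43 D=26 E=46] avail[A=41 B=23 C=34 D=26 E=46] open={R4}
Step 12: reserve R7 C 2 -> on_hand[A=41 B=23 C=43 D=26 E=46] avail[A=41 B=23 C=32 D=26 E=46] open={R4,R7}
Step 13: reserve R8 D 9 -> on_hand[A=41 B=23 C=43 D=26 E=46] avail[A=41 B=23 C=32 D=17 E=46] open={R4,R7,R8}
Step 14: reserve R9 D 1 -> on_hand[A=41 B=23 C=43 D=26 E=46] avail[A=41 B=23 C=32 D=16 E=46] open={R4,R7,R8,R9}
Open reservations: ['R4', 'R7', 'R8', 'R9'] -> 4

Answer: 4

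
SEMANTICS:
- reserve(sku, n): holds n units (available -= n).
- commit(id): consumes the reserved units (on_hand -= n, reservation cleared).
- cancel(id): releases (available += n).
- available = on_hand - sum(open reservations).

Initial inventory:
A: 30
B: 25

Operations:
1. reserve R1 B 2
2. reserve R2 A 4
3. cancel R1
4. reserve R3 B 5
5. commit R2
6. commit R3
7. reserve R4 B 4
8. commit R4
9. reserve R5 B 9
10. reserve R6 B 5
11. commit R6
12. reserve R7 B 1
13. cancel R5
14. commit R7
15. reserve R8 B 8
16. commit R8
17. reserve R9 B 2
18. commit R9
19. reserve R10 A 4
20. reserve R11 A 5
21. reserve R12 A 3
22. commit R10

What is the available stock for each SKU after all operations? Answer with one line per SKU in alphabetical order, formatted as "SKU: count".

Answer: A: 14
B: 0

Derivation:
Step 1: reserve R1 B 2 -> on_hand[A=30 B=25] avail[A=30 B=23] open={R1}
Step 2: reserve R2 A 4 -> on_hand[A=30 B=25] avail[A=26 B=23] open={R1,R2}
Step 3: cancel R1 -> on_hand[A=30 B=25] avail[A=26 B=25] open={R2}
Step 4: reserve R3 B 5 -> on_hand[A=30 B=25] avail[A=26 B=20] open={R2,R3}
Step 5: commit R2 -> on_hand[A=26 B=25] avail[A=26 B=20] open={R3}
Step 6: commit R3 -> on_hand[A=26 B=20] avail[A=26 B=20] open={}
Step 7: reserve R4 B 4 -> on_hand[A=26 B=20] avail[A=26 B=16] open={R4}
Step 8: commit R4 -> on_hand[A=26 B=16] avail[A=26 B=16] open={}
Step 9: reserve R5 B 9 -> on_hand[A=26 B=16] avail[A=26 B=7] open={R5}
Step 10: reserve R6 B 5 -> on_hand[A=26 B=16] avail[A=26 B=2] open={R5,R6}
Step 11: commit R6 -> on_hand[A=26 B=11] avail[A=26 B=2] open={R5}
Step 12: reserve R7 B 1 -> on_hand[A=26 B=11] avail[A=26 B=1] open={R5,R7}
Step 13: cancel R5 -> on_hand[A=26 B=11] avail[A=26 B=10] open={R7}
Step 14: commit R7 -> on_hand[A=26 B=10] avail[A=26 B=10] open={}
Step 15: reserve R8 B 8 -> on_hand[A=26 B=10] avail[A=26 B=2] open={R8}
Step 16: commit R8 -> on_hand[A=26 B=2] avail[A=26 B=2] open={}
Step 17: reserve R9 B 2 -> on_hand[A=26 B=2] avail[A=26 B=0] open={R9}
Step 18: commit R9 -> on_hand[A=26 B=0] avail[A=26 B=0] open={}
Step 19: reserve R10 A 4 -> on_hand[A=26 B=0] avail[A=22 B=0] open={R10}
Step 20: reserve R11 A 5 -> on_hand[A=26 B=0] avail[A=17 B=0] open={R10,R11}
Step 21: reserve R12 A 3 -> on_hand[A=26 B=0] avail[A=14 B=0] open={R10,R11,R12}
Step 22: commit R10 -> on_hand[A=22 B=0] avail[A=14 B=0] open={R11,R12}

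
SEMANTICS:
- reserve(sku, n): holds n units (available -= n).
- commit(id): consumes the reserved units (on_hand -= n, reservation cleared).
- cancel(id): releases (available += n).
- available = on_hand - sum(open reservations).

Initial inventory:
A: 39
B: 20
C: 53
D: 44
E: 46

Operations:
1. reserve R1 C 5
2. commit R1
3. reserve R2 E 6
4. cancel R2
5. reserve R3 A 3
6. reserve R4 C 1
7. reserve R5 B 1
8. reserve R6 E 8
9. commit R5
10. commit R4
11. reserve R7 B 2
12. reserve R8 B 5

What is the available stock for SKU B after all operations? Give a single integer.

Answer: 12

Derivation:
Step 1: reserve R1 C 5 -> on_hand[A=39 B=20 C=53 D=44 E=46] avail[A=39 B=20 C=48 D=44 E=46] open={R1}
Step 2: commit R1 -> on_hand[A=39 B=20 C=48 D=44 E=46] avail[A=39 B=20 C=48 D=44 E=46] open={}
Step 3: reserve R2 E 6 -> on_hand[A=39 B=20 C=48 D=44 E=46] avail[A=39 B=20 C=48 D=44 E=40] open={R2}
Step 4: cancel R2 -> on_hand[A=39 B=20 C=48 D=44 E=46] avail[A=39 B=20 C=48 D=44 E=46] open={}
Step 5: reserve R3 A 3 -> on_hand[A=39 B=20 C=48 D=44 E=46] avail[A=36 B=20 C=48 D=44 E=46] open={R3}
Step 6: reserve R4 C 1 -> on_hand[A=39 B=20 C=48 D=44 E=46] avail[A=36 B=20 C=47 D=44 E=46] open={R3,R4}
Step 7: reserve R5 B 1 -> on_hand[A=39 B=20 C=48 D=44 E=46] avail[A=36 B=19 C=47 D=44 E=46] open={R3,R4,R5}
Step 8: reserve R6 E 8 -> on_hand[A=39 B=20 C=48 D=44 E=46] avail[A=36 B=19 C=47 D=44 E=38] open={R3,R4,R5,R6}
Step 9: commit R5 -> on_hand[A=39 B=19 C=48 D=44 E=46] avail[A=36 B=19 C=47 D=44 E=38] open={R3,R4,R6}
Step 10: commit R4 -> on_hand[A=39 B=19 C=47 D=44 E=46] avail[A=36 B=19 C=47 D=44 E=38] open={R3,R6}
Step 11: reserve R7 B 2 -> on_hand[A=39 B=19 C=47 D=44 E=46] avail[A=36 B=17 C=47 D=44 E=38] open={R3,R6,R7}
Step 12: reserve R8 B 5 -> on_hand[A=39 B=19 C=47 D=44 E=46] avail[A=36 B=12 C=47 D=44 E=38] open={R3,R6,R7,R8}
Final available[B] = 12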